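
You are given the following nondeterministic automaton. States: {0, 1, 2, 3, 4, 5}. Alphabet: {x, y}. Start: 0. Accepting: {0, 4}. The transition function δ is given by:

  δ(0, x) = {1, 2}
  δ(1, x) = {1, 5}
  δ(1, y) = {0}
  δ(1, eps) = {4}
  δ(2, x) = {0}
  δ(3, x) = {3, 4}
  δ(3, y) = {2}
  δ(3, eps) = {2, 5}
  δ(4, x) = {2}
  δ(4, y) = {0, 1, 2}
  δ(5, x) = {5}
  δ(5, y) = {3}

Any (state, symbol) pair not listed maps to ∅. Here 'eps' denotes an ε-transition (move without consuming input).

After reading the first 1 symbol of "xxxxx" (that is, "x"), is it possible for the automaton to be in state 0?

No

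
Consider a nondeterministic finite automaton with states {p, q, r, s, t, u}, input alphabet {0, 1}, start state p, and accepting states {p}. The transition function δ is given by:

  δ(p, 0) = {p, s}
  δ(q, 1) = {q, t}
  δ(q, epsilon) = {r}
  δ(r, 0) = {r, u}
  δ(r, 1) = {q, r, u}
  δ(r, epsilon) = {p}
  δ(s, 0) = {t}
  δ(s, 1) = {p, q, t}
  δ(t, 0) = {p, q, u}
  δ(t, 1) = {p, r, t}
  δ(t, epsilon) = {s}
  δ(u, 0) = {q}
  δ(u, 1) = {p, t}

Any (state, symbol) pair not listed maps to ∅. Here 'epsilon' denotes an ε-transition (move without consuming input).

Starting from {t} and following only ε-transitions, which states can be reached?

Begin with {t}.
ε-move t → s; add s.

{s, t}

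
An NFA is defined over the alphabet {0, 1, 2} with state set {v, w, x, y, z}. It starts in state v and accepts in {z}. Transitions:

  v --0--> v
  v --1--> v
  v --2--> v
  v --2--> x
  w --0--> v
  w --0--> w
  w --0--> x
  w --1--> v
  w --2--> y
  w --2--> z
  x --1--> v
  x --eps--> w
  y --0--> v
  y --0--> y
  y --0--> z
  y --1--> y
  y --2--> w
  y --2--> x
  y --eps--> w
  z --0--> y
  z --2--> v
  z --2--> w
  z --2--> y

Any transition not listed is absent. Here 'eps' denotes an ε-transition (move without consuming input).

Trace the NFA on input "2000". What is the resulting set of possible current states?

{v, w, x}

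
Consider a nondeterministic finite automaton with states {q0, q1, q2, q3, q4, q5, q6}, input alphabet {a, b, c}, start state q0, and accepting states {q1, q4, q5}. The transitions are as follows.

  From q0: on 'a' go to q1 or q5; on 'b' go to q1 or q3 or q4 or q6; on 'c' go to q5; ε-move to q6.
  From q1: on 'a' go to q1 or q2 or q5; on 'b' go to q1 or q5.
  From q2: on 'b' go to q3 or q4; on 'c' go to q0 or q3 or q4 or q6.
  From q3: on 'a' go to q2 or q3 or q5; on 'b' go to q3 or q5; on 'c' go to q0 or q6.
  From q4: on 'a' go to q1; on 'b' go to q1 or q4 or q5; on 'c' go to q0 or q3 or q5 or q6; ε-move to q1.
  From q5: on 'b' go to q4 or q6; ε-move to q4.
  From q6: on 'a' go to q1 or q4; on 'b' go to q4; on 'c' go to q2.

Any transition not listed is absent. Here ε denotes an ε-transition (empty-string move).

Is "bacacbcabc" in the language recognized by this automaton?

Yes

Start: ε-closure({q0}) = {q0, q6}.
Read 'b': {q0, q6} → {q1, q3, q4, q6}.
Read 'a': {q1, q3, q4, q6} → {q1, q2, q3, q4, q5}.
Read 'c': {q1, q2, q3, q4, q5} → {q0, q1, q3, q4, q5, q6}.
Read 'a': {q0, q1, q3, q4, q5, q6} → {q1, q2, q3, q4, q5}.
Read 'c': {q1, q2, q3, q4, q5} → {q0, q1, q3, q4, q5, q6}.
Read 'b': {q0, q1, q3, q4, q5, q6} → {q1, q3, q4, q5, q6}.
Read 'c': {q1, q3, q4, q5, q6} → {q0, q1, q2, q3, q4, q5, q6}.
Read 'a': {q0, q1, q2, q3, q4, q5, q6} → {q1, q2, q3, q4, q5}.
Read 'b': {q1, q2, q3, q4, q5} → {q1, q3, q4, q5, q6}.
Read 'c': {q1, q3, q4, q5, q6} → {q0, q1, q2, q3, q4, q5, q6}.
The final set {q0, q1, q2, q3, q4, q5, q6} contains the accepting states q1, q4, q5.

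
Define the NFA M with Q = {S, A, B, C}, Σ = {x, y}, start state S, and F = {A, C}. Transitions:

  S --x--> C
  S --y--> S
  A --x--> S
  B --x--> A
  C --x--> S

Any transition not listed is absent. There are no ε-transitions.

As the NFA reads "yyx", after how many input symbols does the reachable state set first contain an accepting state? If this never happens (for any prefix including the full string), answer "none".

3

Start in {S}.
Read 'y': {S} → {S}.
Read 'y': {S} → {S}.
Read 'x': {S} → {C}.
None of the earlier sets intersect F, but {C} does.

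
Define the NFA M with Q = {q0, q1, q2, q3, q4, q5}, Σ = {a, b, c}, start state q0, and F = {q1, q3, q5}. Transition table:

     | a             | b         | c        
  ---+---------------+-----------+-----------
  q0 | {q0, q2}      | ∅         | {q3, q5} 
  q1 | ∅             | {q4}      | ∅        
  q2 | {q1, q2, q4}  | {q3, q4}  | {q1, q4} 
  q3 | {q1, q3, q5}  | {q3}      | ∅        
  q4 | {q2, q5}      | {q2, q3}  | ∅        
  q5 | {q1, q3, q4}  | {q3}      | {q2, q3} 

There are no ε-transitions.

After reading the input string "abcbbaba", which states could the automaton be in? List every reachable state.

∅

Start in {q0}.
Read 'a': q0→{q0, q2}; now {q0, q2}.
Read 'b': q0→∅, q2→{q3, q4}; now {q3, q4}.
Read 'c': q3→∅, q4→∅; now ∅.
The set is empty and remains empty for the remaining 5 symbols.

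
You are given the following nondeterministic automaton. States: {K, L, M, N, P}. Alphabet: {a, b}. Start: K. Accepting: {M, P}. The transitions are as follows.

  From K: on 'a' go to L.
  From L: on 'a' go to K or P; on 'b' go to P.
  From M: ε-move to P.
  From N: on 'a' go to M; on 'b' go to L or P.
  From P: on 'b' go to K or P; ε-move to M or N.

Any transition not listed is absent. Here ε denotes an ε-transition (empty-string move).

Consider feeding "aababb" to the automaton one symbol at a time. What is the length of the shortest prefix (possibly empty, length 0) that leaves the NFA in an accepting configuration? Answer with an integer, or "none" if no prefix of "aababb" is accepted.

Start in {K}.
Read 'a': {K} → {L}.
Read 'a': {L} → {K, M, N, P}.
None of the earlier sets intersect F, but {K, M, N, P} does.

2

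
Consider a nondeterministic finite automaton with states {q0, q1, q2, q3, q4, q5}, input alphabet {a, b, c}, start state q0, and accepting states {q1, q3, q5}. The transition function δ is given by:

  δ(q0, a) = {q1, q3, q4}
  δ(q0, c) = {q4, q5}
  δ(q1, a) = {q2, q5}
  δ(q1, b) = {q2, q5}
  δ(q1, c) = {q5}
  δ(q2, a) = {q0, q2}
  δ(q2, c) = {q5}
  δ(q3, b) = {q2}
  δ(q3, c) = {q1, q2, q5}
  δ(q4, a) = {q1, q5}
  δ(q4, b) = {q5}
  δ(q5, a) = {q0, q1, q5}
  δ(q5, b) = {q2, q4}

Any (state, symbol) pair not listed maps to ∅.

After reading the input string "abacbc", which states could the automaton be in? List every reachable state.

Start in {q0}.
Read 'a': {q0} → {q1, q3, q4}.
Read 'b': {q1, q3, q4} → {q2, q5}.
Read 'a': {q2, q5} → {q0, q1, q2, q5}.
Read 'c': {q0, q1, q2, q5} → {q4, q5}.
Read 'b': {q4, q5} → {q2, q4, q5}.
Read 'c': {q2, q4, q5} → {q5}.

{q5}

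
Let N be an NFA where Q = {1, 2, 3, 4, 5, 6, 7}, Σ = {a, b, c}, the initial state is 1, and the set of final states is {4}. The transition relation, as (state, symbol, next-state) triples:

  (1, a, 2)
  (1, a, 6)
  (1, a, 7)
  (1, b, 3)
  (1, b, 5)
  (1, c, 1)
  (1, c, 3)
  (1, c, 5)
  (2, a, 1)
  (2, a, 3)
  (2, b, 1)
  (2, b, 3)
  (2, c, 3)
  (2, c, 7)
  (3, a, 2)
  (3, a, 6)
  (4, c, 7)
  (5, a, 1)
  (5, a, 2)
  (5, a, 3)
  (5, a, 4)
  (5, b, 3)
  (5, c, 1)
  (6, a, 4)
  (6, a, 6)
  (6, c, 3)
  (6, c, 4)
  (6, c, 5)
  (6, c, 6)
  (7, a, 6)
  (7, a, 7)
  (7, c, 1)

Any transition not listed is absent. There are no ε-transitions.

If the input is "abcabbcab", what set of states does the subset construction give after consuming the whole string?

{1, 3}

Start in {1}.
Read 'a': {1} → {2, 6, 7}.
Read 'b': {2, 6, 7} → {1, 3}.
Read 'c': {1, 3} → {1, 3, 5}.
Read 'a': {1, 3, 5} → {1, 2, 3, 4, 6, 7}.
Read 'b': {1, 2, 3, 4, 6, 7} → {1, 3, 5}.
Read 'b': {1, 3, 5} → {3, 5}.
Read 'c': {3, 5} → {1}.
Read 'a': {1} → {2, 6, 7}.
Read 'b': {2, 6, 7} → {1, 3}.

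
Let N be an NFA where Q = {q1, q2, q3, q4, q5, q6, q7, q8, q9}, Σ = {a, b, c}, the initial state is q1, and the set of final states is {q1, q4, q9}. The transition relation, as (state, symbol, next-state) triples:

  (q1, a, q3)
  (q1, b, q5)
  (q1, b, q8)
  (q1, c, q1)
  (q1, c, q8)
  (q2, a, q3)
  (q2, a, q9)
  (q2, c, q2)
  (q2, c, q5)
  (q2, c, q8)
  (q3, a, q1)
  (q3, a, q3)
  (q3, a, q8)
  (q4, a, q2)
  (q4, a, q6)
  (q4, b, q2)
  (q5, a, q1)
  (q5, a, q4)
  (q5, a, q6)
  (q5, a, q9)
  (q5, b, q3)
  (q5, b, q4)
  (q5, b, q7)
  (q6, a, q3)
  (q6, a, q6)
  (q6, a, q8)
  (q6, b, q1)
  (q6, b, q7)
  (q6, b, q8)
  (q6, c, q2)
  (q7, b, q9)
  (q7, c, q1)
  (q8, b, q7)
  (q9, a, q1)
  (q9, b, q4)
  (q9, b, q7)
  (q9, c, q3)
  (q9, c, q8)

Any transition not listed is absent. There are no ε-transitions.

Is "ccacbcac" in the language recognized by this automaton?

Start in {q1}.
Read 'c': q1→{q1, q8}; now {q1, q8}.
Read 'c': q1→{q1, q8}, q8→∅; now {q1, q8}.
Read 'a': q1→{q3}, q8→∅; now {q3}.
Read 'c': q3→∅; now ∅.
The set is empty and remains empty for the remaining 4 symbols.
The final set ∅ contains no accepting state.

No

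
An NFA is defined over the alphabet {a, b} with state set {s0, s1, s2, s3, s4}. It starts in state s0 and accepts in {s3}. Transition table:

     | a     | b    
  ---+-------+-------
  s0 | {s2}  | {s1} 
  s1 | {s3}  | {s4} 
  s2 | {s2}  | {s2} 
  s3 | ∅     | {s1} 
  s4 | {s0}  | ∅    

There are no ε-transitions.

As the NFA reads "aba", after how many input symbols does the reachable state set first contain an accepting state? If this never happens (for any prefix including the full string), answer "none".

none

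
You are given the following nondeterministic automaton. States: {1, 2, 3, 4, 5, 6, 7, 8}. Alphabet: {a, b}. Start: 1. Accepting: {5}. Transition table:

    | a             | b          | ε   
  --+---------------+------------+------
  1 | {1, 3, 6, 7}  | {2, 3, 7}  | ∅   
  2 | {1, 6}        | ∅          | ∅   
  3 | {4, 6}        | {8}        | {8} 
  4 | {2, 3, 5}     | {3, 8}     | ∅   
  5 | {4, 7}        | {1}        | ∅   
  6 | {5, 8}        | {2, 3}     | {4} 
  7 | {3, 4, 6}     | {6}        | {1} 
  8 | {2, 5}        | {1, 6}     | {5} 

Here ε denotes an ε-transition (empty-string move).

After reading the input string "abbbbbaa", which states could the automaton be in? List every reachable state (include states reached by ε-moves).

{1, 2, 3, 4, 5, 6, 7, 8}

Start in {1}.
Read 'a': {1} → {1, 3, 4, 5, 6, 7, 8}.
Read 'b': {1, 3, 4, 5, 6, 7, 8} → {1, 2, 3, 4, 5, 6, 7, 8}.
Read 'b': {1, 2, 3, 4, 5, 6, 7, 8} → {1, 2, 3, 4, 5, 6, 7, 8}.
Read 'b': {1, 2, 3, 4, 5, 6, 7, 8} → {1, 2, 3, 4, 5, 6, 7, 8}.
Read 'b': {1, 2, 3, 4, 5, 6, 7, 8} → {1, 2, 3, 4, 5, 6, 7, 8}.
Read 'b': {1, 2, 3, 4, 5, 6, 7, 8} → {1, 2, 3, 4, 5, 6, 7, 8}.
Read 'a': {1, 2, 3, 4, 5, 6, 7, 8} → {1, 2, 3, 4, 5, 6, 7, 8}.
Read 'a': {1, 2, 3, 4, 5, 6, 7, 8} → {1, 2, 3, 4, 5, 6, 7, 8}.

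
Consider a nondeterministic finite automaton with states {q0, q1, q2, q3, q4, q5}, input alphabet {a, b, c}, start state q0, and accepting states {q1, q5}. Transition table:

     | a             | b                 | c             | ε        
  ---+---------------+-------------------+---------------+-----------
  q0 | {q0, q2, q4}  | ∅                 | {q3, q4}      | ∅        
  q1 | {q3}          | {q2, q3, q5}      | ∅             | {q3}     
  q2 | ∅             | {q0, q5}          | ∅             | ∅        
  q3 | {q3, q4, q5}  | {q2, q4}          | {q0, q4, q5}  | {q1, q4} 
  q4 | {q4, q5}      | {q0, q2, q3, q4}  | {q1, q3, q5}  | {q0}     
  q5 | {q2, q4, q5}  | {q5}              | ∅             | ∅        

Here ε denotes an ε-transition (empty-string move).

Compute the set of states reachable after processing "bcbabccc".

∅

Start in {q0}.
Read 'b': q0→∅; now ∅.
The set is empty and remains empty for the remaining 7 symbols.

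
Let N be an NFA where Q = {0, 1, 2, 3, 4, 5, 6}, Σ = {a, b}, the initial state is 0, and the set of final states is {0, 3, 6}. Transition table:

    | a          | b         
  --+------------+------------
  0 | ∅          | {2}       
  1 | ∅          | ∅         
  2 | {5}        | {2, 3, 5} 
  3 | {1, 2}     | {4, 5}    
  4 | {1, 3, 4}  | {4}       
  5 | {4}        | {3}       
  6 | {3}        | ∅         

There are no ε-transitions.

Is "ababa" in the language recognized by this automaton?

No

Start in {0}.
Read 'a': {0} → ∅.
The set is empty and remains empty for the remaining 4 symbols.
The final set ∅ contains no accepting state.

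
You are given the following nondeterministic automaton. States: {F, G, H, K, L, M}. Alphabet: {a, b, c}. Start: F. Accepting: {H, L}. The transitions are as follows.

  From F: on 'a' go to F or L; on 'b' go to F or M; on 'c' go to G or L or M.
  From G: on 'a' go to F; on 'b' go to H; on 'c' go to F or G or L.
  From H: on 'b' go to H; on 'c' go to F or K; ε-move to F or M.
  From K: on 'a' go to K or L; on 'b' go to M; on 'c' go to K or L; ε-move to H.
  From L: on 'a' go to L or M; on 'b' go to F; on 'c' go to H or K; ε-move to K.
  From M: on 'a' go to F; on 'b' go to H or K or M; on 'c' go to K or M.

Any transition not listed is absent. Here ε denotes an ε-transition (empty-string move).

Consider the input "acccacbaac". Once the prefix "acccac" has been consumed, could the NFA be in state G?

Yes

Start in {F}.
Read 'a': {F} → {F, H, K, L, M}.
Read 'c': {F, H, K, L, M} → {F, G, H, K, L, M}.
Read 'c': {F, G, H, K, L, M} → {F, G, H, K, L, M}.
Read 'c': {F, G, H, K, L, M} → {F, G, H, K, L, M}.
Read 'a': {F, G, H, K, L, M} → {F, H, K, L, M}.
Read 'c': {F, H, K, L, M} → {F, G, H, K, L, M}.
State G is in {F, G, H, K, L, M}.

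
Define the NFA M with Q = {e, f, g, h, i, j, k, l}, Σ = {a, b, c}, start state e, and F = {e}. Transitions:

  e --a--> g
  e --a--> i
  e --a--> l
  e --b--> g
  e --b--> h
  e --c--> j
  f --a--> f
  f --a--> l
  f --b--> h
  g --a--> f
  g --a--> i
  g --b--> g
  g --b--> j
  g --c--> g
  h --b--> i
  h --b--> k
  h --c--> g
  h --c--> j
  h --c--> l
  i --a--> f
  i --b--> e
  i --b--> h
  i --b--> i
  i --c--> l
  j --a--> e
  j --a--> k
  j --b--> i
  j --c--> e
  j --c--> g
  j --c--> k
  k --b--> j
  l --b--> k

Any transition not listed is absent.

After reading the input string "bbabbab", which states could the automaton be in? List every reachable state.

Start in {e}.
Read 'b': e→{g, h}; now {g, h}.
Read 'b': g→{g, j}, h→{i, k}; now {g, i, j, k}.
Read 'a': g→{f, i}, i→{f}, j→{e, k}, k→∅; now {e, f, i, k}.
Read 'b': e→{g, h}, f→{h}, i→{e, h, i}, k→{j}; now {e, g, h, i, j}.
Read 'b': e→{g, h}, g→{g, j}, h→{i, k}, i→{e, h, i}, j→{i}; now {e, g, h, i, j, k}.
Read 'a': e→{g, i, l}, g→{f, i}, h→∅, i→{f}, j→{e, k}, k→∅; now {e, f, g, i, k, l}.
Read 'b': e→{g, h}, f→{h}, g→{g, j}, i→{e, h, i}, k→{j}, l→{k}; now {e, g, h, i, j, k}.

{e, g, h, i, j, k}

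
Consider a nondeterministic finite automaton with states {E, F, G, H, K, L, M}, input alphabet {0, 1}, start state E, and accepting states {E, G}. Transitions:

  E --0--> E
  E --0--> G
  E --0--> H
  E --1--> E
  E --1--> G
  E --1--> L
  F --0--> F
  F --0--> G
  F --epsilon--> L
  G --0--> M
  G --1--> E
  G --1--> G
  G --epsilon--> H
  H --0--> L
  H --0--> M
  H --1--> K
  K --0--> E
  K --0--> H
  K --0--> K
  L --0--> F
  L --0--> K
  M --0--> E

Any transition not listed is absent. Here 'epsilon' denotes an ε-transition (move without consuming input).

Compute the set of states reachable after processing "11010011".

{E, G, H, K, L}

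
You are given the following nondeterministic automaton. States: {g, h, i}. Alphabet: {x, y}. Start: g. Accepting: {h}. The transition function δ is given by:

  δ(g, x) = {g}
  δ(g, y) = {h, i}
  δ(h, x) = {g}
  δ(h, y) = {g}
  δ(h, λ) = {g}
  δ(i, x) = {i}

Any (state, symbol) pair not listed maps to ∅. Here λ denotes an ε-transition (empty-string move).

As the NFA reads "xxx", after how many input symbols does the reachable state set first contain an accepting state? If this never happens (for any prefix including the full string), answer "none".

Start in {g}.
Read 'x': {g} → {g}.
Read 'x': {g} → {g}.
Read 'x': {g} → {g}.
No reachable set along the way intersects F.

none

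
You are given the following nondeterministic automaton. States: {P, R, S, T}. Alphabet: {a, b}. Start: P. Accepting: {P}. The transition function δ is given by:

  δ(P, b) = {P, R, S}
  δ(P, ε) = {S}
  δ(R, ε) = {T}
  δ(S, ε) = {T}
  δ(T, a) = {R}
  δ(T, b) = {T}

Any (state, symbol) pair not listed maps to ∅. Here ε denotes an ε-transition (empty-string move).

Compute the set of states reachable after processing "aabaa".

Start: ε-closure({P}) = {P, S, T}.
Read 'a': {P, S, T} → {R, T}.
Read 'a': {R, T} → {R, T}.
Read 'b': {R, T} → {T}.
Read 'a': {T} → {R, T}.
Read 'a': {R, T} → {R, T}.

{R, T}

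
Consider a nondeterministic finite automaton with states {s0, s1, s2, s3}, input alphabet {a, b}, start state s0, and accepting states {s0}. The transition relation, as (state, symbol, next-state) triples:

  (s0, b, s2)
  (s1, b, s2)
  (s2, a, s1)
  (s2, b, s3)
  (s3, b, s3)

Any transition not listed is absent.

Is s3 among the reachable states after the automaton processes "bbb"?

Yes

Start in {s0}.
Read 'b': s0→{s2}; now {s2}.
Read 'b': s2→{s3}; now {s3}.
Read 'b': s3→{s3}; now {s3}.
State s3 is in {s3}.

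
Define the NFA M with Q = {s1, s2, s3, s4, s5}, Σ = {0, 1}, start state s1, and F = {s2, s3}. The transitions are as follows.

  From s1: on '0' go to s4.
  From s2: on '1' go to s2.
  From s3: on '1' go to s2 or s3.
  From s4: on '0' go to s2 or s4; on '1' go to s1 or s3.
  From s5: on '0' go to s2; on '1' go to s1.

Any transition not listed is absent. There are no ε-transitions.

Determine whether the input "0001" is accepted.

Start in {s1}.
Read '0': {s1} → {s4}.
Read '0': {s4} → {s2, s4}.
Read '0': {s2, s4} → {s2, s4}.
Read '1': {s2, s4} → {s1, s2, s3}.
The final set {s1, s2, s3} contains the accepting states s2, s3.

Yes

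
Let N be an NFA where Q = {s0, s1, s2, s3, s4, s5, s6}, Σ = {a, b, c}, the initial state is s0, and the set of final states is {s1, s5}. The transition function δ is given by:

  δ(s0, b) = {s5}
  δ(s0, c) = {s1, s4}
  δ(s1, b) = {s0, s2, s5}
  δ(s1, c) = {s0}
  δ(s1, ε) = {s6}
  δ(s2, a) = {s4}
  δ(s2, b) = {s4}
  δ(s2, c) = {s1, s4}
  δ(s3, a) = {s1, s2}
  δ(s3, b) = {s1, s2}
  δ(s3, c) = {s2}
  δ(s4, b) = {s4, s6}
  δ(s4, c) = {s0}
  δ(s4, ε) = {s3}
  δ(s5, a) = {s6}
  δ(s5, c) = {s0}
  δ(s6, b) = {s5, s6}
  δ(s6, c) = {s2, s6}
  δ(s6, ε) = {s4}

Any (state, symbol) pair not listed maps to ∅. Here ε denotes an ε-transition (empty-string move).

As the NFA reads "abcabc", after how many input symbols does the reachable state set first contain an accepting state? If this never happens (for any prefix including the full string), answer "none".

Start in {s0}.
Read 'a': s0→∅; now ∅.
The set is empty and remains empty for the remaining 5 symbols.
No reachable set along the way intersects F.

none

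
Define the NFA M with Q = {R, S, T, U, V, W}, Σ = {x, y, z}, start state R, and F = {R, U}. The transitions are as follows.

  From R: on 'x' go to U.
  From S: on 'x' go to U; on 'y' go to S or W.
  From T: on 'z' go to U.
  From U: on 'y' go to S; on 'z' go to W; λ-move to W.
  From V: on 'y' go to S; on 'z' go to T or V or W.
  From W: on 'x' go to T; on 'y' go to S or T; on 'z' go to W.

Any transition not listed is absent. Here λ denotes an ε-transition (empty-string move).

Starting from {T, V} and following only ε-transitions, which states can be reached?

Begin with {T, V}.
No ε-moves leave this set, so the closure equals the set itself.

{T, V}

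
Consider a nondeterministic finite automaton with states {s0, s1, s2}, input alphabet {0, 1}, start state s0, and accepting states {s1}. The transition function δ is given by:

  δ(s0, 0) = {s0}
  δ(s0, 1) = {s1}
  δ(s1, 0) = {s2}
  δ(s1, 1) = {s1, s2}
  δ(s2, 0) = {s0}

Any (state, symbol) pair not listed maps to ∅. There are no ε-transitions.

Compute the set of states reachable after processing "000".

{s0}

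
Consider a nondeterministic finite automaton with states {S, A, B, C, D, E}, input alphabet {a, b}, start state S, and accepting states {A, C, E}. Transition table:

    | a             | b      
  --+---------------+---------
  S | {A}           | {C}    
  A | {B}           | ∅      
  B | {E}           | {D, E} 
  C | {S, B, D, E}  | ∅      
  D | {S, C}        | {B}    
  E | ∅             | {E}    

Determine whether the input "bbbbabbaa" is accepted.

Start in {S}.
Read 'b': S→{C}; now {C}.
Read 'b': C→∅; now ∅.
The set is empty and remains empty for the remaining 7 symbols.
The final set ∅ contains no accepting state.

No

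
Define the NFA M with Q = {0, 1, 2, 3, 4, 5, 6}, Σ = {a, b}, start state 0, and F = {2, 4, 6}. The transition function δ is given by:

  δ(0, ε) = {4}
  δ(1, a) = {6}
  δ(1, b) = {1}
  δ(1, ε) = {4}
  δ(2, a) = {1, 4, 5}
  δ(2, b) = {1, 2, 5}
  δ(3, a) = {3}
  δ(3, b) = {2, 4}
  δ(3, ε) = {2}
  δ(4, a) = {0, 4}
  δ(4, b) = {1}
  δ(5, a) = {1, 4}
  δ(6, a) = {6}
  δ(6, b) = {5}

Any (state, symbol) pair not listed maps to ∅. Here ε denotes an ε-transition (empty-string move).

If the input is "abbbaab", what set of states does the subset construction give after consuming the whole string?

Start: ε-closure({0}) = {0, 4}.
Read 'a': 0→∅, 4→{0, 4}; now {0, 4}.
Read 'b': 0→∅, 4→{1}; union {1}; ε-closure = {1, 4}.
Read 'b': 1→{1}, 4→{1}; union {1}; ε-closure = {1, 4}.
Read 'b': 1→{1}, 4→{1}; union {1}; ε-closure = {1, 4}.
Read 'a': 1→{6}, 4→{0, 4}; now {0, 4, 6}.
Read 'a': 0→∅, 4→{0, 4}, 6→{6}; now {0, 4, 6}.
Read 'b': 0→∅, 4→{1}, 6→{5}; union {1, 5}; ε-closure = {1, 4, 5}.

{1, 4, 5}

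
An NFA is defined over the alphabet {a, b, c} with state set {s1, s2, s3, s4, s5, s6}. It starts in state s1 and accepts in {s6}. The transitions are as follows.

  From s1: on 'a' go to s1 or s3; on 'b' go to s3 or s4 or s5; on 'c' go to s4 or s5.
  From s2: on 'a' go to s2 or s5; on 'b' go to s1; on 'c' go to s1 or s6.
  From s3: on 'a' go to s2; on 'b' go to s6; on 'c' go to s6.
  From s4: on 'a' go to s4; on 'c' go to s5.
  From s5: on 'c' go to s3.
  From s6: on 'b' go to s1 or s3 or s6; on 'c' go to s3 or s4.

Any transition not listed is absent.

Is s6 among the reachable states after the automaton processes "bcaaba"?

No

Start in {s1}.
Read 'b': s1→{s3, s4, s5}; now {s3, s4, s5}.
Read 'c': s3→{s6}, s4→{s5}, s5→{s3}; now {s3, s5, s6}.
Read 'a': s3→{s2}, s5→∅, s6→∅; now {s2}.
Read 'a': s2→{s2, s5}; now {s2, s5}.
Read 'b': s2→{s1}, s5→∅; now {s1}.
Read 'a': s1→{s1, s3}; now {s1, s3}.
State s6 is not in {s1, s3}.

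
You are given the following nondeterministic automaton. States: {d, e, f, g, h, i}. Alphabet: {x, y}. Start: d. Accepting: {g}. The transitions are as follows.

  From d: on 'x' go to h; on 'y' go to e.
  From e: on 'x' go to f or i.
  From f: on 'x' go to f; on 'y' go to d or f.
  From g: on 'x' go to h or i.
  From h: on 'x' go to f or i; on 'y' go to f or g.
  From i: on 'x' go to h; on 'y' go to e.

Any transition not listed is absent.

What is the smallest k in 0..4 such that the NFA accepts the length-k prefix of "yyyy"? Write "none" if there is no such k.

none

Start in {d}.
Read 'y': d→{e}; now {e}.
Read 'y': e→∅; now ∅.
The set is empty and remains empty for the remaining 2 symbols.
No reachable set along the way intersects F.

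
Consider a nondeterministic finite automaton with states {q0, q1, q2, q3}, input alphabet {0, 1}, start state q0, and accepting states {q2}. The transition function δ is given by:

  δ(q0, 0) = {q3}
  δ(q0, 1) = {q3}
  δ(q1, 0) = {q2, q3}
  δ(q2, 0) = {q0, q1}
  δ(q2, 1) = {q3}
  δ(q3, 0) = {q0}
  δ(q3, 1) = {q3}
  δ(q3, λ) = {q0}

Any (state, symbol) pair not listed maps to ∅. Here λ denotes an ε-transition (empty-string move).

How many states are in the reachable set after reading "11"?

Start in {q0}.
Read '1': {q0} → {q0, q3}.
Read '1': {q0, q3} → {q0, q3}.
That set has 2 states.

2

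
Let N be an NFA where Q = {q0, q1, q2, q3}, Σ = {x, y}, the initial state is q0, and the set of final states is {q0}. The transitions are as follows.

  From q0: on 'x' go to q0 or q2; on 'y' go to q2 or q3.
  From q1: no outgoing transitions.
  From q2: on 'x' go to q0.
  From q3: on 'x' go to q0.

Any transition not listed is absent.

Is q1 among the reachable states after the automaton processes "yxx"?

No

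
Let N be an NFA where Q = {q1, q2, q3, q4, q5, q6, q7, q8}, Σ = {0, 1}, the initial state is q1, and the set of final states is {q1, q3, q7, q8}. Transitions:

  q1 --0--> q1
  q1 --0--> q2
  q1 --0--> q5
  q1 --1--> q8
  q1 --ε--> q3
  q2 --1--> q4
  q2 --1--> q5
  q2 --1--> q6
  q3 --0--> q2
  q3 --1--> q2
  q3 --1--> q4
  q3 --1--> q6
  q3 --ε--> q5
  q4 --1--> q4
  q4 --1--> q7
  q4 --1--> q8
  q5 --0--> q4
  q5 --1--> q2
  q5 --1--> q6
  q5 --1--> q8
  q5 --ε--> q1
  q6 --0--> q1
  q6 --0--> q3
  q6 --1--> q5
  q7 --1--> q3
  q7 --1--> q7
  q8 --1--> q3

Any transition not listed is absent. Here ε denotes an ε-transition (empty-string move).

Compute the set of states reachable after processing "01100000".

Start: ε-closure({q1}) = {q1, q3, q5}.
Read '0': {q1, q3, q5} → {q1, q2, q3, q4, q5}.
Read '1': {q1, q2, q3, q4, q5} → {q1, q2, q3, q4, q5, q6, q7, q8}.
Read '1': {q1, q2, q3, q4, q5, q6, q7, q8} → {q1, q2, q3, q4, q5, q6, q7, q8}.
Read '0': {q1, q2, q3, q4, q5, q6, q7, q8} → {q1, q2, q3, q4, q5}.
Read '0': {q1, q2, q3, q4, q5} → {q1, q2, q3, q4, q5}.
Read '0': {q1, q2, q3, q4, q5} → {q1, q2, q3, q4, q5}.
Read '0': {q1, q2, q3, q4, q5} → {q1, q2, q3, q4, q5}.
Read '0': {q1, q2, q3, q4, q5} → {q1, q2, q3, q4, q5}.

{q1, q2, q3, q4, q5}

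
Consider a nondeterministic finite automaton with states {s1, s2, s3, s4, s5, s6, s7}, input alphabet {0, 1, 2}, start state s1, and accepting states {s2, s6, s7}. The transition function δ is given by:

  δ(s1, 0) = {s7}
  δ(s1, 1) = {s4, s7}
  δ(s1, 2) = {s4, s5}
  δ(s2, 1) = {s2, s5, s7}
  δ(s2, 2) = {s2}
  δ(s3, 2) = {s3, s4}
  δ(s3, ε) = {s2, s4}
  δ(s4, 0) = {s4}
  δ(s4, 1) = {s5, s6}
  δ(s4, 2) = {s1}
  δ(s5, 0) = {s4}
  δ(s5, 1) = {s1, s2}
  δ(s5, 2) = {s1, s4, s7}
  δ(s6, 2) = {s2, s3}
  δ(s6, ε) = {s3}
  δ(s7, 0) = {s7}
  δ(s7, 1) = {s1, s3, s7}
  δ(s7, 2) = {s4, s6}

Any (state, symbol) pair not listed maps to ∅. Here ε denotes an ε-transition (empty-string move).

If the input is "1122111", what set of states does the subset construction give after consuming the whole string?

{s1, s2, s3, s4, s5, s6, s7}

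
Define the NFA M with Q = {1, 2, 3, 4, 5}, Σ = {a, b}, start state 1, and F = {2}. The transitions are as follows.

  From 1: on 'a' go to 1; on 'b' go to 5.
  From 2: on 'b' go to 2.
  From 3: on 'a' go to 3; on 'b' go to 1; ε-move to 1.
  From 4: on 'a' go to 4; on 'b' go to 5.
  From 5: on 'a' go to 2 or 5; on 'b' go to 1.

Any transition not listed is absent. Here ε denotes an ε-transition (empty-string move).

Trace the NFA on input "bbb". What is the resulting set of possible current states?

Start in {1}.
Read 'b': 1→{5}; now {5}.
Read 'b': 5→{1}; now {1}.
Read 'b': 1→{5}; now {5}.

{5}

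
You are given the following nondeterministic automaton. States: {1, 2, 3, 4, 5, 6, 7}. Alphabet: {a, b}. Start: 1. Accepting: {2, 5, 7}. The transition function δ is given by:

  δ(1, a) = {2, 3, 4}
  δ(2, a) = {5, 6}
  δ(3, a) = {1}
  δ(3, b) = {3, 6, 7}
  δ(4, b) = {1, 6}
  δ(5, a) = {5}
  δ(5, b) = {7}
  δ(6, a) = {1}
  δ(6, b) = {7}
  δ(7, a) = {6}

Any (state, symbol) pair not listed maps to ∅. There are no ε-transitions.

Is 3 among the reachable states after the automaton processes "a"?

Start in {1}.
Read 'a': 1→{2, 3, 4}; now {2, 3, 4}.
State 3 is in {2, 3, 4}.

Yes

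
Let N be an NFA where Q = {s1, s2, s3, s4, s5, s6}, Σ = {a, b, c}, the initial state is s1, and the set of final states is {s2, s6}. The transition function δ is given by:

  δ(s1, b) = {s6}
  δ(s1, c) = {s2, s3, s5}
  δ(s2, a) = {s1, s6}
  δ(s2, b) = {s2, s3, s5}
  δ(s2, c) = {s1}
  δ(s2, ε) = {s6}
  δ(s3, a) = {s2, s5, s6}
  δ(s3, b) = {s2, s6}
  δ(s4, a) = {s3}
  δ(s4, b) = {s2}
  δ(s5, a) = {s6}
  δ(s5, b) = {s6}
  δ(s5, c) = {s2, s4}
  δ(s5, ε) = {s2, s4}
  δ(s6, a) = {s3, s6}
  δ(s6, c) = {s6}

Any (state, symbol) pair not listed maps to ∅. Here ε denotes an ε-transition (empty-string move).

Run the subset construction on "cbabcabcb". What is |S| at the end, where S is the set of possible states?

Start in {s1}.
Read 'c': s1→{s2, s3, s5}; union {s2, s3, s5}; ε-closure = {s2, s3, s4, s5, s6}.
Read 'b': s2→{s2, s3, s5}, s3→{s2, s6}, s4→{s2}, s5→{s6}, s6→∅; union {s2, s3, s5, s6}; ε-closure = {s2, s3, s4, s5, s6}.
Read 'a': s2→{s1, s6}, s3→{s2, s5, s6}, s4→{s3}, s5→{s6}, s6→{s3, s6}; union {s1, s2, s3, s5, s6}; ε-closure = {s1, s2, s3, s4, s5, s6}.
Read 'b': s1→{s6}, s2→{s2, s3, s5}, s3→{s2, s6}, s4→{s2}, s5→{s6}, s6→∅; union {s2, s3, s5, s6}; ε-closure = {s2, s3, s4, s5, s6}.
Read 'c': s2→{s1}, s3→∅, s4→∅, s5→{s2, s4}, s6→{s6}; now {s1, s2, s4, s6}.
Read 'a': s1→∅, s2→{s1, s6}, s4→{s3}, s6→{s3, s6}; now {s1, s3, s6}.
Read 'b': s1→{s6}, s3→{s2, s6}, s6→∅; now {s2, s6}.
Read 'c': s2→{s1}, s6→{s6}; now {s1, s6}.
Read 'b': s1→{s6}, s6→∅; now {s6}.
That set has 1 state.

1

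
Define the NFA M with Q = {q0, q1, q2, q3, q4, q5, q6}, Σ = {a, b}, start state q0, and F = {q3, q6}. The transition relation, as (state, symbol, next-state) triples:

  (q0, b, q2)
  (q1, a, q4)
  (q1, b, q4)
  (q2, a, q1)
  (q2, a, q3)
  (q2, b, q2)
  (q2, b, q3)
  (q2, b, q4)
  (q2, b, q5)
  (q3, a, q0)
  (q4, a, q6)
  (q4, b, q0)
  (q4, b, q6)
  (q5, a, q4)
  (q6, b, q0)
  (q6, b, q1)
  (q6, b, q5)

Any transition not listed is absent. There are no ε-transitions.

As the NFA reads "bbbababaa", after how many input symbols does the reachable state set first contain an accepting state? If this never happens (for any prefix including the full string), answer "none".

2

Start in {q0}.
Read 'b': q0→{q2}; now {q2}.
Read 'b': q2→{q2, q3, q4, q5}; now {q2, q3, q4, q5}.
None of the earlier sets intersect F, but {q2, q3, q4, q5} does.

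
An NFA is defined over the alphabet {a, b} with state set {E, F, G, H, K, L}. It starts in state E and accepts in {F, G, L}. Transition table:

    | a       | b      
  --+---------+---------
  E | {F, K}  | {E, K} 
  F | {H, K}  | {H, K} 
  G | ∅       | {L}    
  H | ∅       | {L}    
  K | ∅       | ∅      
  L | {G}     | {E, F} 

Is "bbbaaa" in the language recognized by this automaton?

No

Start in {E}.
Read 'b': E→{E, K}; now {E, K}.
Read 'b': E→{E, K}, K→∅; now {E, K}.
Read 'b': E→{E, K}, K→∅; now {E, K}.
Read 'a': E→{F, K}, K→∅; now {F, K}.
Read 'a': F→{H, K}, K→∅; now {H, K}.
Read 'a': H→∅, K→∅; now ∅.
The final set ∅ contains no accepting state.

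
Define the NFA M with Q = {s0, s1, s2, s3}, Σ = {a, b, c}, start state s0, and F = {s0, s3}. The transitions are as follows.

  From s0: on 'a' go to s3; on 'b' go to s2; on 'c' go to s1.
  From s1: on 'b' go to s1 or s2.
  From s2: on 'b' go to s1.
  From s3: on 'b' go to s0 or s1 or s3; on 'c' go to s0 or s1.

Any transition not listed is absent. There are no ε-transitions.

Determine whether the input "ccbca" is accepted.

No

Start in {s0}.
Read 'c': {s0} → {s1}.
Read 'c': {s1} → ∅.
The set is empty and remains empty for the remaining 3 symbols.
The final set ∅ contains no accepting state.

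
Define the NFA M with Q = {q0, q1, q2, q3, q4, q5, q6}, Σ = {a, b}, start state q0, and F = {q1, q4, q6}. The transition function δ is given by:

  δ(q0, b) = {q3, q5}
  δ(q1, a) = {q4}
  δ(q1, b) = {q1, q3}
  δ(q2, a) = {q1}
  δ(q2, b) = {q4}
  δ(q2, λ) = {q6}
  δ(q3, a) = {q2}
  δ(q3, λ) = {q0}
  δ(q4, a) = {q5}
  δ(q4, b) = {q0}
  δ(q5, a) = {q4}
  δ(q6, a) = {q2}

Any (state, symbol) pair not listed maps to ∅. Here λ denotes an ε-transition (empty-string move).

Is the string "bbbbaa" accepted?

Start in {q0}.
Read 'b': {q0} → {q0, q3, q5}.
Read 'b': {q0, q3, q5} → {q0, q3, q5}.
Read 'b': {q0, q3, q5} → {q0, q3, q5}.
Read 'b': {q0, q3, q5} → {q0, q3, q5}.
Read 'a': {q0, q3, q5} → {q2, q4, q6}.
Read 'a': {q2, q4, q6} → {q1, q2, q5, q6}.
The final set {q1, q2, q5, q6} contains the accepting states q1, q6.

Yes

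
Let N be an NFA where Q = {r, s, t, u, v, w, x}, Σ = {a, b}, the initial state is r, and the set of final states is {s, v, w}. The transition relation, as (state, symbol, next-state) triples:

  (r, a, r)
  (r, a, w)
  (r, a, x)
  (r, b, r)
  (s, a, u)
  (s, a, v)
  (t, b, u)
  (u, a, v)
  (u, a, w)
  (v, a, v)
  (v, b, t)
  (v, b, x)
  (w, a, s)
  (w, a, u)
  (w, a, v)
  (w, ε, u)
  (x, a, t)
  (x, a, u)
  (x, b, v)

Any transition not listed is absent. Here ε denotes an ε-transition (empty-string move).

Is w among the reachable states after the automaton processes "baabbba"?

Start in {r}.
Read 'b': {r} → {r}.
Read 'a': {r} → {r, u, w, x}.
Read 'a': {r, u, w, x} → {r, s, t, u, v, w, x}.
Read 'b': {r, s, t, u, v, w, x} → {r, t, u, v, x}.
Read 'b': {r, t, u, v, x} → {r, t, u, v, x}.
Read 'b': {r, t, u, v, x} → {r, t, u, v, x}.
Read 'a': {r, t, u, v, x} → {r, t, u, v, w, x}.
State w is in {r, t, u, v, w, x}.

Yes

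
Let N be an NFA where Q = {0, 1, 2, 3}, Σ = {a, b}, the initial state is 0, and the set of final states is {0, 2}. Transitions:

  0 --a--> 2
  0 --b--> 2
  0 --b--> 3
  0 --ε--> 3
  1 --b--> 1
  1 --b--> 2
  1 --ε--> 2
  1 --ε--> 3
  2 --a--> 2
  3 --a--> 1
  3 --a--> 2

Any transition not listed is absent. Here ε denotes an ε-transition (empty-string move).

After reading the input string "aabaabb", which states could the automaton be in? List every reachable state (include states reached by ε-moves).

{1, 2, 3}

Start: ε-closure({0}) = {0, 3}.
Read 'a': 0→{2}, 3→{1, 2}; union {1, 2}; ε-closure = {1, 2, 3}.
Read 'a': 1→∅, 2→{2}, 3→{1, 2}; union {1, 2}; ε-closure = {1, 2, 3}.
Read 'b': 1→{1, 2}, 2→∅, 3→∅; union {1, 2}; ε-closure = {1, 2, 3}.
Read 'a': 1→∅, 2→{2}, 3→{1, 2}; union {1, 2}; ε-closure = {1, 2, 3}.
Read 'a': 1→∅, 2→{2}, 3→{1, 2}; union {1, 2}; ε-closure = {1, 2, 3}.
Read 'b': 1→{1, 2}, 2→∅, 3→∅; union {1, 2}; ε-closure = {1, 2, 3}.
Read 'b': 1→{1, 2}, 2→∅, 3→∅; union {1, 2}; ε-closure = {1, 2, 3}.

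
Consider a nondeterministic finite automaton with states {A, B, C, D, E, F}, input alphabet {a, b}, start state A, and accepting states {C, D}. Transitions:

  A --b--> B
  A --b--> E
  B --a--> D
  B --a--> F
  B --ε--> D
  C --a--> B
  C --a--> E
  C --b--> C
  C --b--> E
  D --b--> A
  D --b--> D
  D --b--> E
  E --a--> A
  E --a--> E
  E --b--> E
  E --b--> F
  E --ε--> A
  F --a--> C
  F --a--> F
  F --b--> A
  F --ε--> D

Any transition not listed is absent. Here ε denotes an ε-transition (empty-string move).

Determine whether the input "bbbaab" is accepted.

Yes

Start in {A}.
Read 'b': {A} → {A, B, D, E}.
Read 'b': {A, B, D, E} → {A, B, D, E, F}.
Read 'b': {A, B, D, E, F} → {A, B, D, E, F}.
Read 'a': {A, B, D, E, F} → {A, C, D, E, F}.
Read 'a': {A, C, D, E, F} → {A, B, C, D, E, F}.
Read 'b': {A, B, C, D, E, F} → {A, B, C, D, E, F}.
The final set {A, B, C, D, E, F} contains the accepting states C, D.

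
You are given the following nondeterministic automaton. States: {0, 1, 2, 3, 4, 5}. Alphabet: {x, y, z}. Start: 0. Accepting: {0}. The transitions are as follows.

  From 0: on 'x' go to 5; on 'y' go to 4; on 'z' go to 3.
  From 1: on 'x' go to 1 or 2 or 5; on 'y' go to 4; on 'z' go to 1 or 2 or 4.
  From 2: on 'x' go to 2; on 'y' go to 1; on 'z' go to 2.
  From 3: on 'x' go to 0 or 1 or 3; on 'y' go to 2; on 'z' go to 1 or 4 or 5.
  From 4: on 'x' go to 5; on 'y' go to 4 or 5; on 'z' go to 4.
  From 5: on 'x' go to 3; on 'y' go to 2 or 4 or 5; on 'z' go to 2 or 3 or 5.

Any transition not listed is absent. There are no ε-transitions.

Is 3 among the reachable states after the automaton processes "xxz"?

Start in {0}.
Read 'x': {0} → {5}.
Read 'x': {5} → {3}.
Read 'z': {3} → {1, 4, 5}.
State 3 is not in {1, 4, 5}.

No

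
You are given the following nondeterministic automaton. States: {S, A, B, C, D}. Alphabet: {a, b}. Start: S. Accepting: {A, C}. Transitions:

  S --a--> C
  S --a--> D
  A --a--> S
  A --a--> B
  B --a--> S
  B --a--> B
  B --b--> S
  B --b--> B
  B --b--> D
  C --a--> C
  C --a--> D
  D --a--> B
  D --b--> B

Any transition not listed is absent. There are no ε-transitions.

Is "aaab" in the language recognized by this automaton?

No

Start in {S}.
Read 'a': {S} → {C, D}.
Read 'a': {C, D} → {B, C, D}.
Read 'a': {B, C, D} → {S, B, C, D}.
Read 'b': {S, B, C, D} → {S, B, D}.
The final set {S, B, D} contains no accepting state.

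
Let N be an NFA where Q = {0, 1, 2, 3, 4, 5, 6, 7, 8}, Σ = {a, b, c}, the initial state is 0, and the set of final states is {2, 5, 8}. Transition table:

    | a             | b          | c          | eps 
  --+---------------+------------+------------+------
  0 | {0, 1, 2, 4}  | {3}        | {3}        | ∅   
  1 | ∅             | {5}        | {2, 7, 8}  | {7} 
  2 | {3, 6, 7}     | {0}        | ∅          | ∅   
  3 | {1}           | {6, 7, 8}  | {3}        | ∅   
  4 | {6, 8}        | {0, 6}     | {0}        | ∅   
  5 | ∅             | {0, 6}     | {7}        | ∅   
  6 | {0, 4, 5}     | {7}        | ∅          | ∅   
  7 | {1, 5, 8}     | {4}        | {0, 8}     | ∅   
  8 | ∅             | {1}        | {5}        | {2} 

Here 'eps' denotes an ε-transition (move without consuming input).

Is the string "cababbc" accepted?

No

Start in {0}.
Read 'c': 0→{3}; now {3}.
Read 'a': 3→{1}; union {1}; ε-closure = {1, 7}.
Read 'b': 1→{5}, 7→{4}; now {4, 5}.
Read 'a': 4→{6, 8}, 5→∅; union {6, 8}; ε-closure = {2, 6, 8}.
Read 'b': 2→{0}, 6→{7}, 8→{1}; now {0, 1, 7}.
Read 'b': 0→{3}, 1→{5}, 7→{4}; now {3, 4, 5}.
Read 'c': 3→{3}, 4→{0}, 5→{7}; now {0, 3, 7}.
The final set {0, 3, 7} contains no accepting state.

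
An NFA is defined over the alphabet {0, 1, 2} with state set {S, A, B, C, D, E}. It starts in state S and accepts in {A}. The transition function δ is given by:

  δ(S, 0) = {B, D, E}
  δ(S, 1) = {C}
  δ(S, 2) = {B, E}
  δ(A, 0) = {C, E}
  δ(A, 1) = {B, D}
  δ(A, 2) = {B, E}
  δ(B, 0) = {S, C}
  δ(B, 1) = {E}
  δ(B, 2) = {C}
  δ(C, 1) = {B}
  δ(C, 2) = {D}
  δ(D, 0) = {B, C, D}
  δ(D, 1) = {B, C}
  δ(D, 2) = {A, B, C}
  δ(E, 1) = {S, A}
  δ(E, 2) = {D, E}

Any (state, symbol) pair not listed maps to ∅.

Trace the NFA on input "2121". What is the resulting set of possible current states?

Start in {S}.
Read '2': {S} → {B, E}.
Read '1': {B, E} → {S, A, E}.
Read '2': {S, A, E} → {B, D, E}.
Read '1': {B, D, E} → {S, A, B, C, E}.

{S, A, B, C, E}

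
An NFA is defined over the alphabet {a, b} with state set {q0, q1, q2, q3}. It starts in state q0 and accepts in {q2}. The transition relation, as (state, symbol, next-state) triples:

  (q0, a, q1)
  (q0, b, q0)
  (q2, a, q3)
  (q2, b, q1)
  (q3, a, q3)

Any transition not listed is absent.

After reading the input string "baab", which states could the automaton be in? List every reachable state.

∅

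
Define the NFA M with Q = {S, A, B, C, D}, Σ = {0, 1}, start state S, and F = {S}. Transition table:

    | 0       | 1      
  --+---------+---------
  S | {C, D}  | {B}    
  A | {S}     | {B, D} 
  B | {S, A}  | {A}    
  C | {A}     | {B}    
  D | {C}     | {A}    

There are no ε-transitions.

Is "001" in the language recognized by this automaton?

No

Start in {S}.
Read '0': S→{C, D}; now {C, D}.
Read '0': C→{A}, D→{C}; now {A, C}.
Read '1': A→{B, D}, C→{B}; now {B, D}.
The final set {B, D} contains no accepting state.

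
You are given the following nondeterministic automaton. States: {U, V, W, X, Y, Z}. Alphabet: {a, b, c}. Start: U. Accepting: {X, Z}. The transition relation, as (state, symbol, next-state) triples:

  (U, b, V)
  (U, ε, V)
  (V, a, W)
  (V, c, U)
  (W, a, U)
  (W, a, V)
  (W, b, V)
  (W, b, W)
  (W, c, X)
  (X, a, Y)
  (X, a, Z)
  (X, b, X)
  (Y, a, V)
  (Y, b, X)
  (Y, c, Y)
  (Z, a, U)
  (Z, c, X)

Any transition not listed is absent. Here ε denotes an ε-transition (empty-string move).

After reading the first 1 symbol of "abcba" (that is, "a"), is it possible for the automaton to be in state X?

No

Start: ε-closure({U}) = {U, V}.
Read 'a': {U, V} → {W}.
State X is not in {W}.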